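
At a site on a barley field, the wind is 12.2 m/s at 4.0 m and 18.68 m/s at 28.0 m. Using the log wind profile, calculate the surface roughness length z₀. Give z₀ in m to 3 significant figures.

Log law: V(z) ∝ ln(z/z₀). With r = V₁/V₂ = 12.2/18.68 = 0.65310,
r · ln(z₂/z₀) = ln(z₁/z₀) ⇒ ln z₀ = (ln z₁ − r·ln z₂)/(1 − r)
ln z₀ = (1.38629 − 0.65310×3.33220) / 0.34690 = -2.2773
z₀ = exp(-2.2773) = 0.1026 m

z₀ ≈ 0.103 m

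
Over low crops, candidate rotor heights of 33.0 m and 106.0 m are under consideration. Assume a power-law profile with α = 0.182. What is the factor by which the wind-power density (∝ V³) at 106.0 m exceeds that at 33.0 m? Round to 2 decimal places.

1.89

Speed ratio: V_B/V_A = (z_B/z_A)^α = (106.0/33.0)^0.182 = (3.2121)^0.182 = 1.23662
Power-density ratio: P_B/P_A = (V_B/V_A)³ = (1.23662)³ = 1.89107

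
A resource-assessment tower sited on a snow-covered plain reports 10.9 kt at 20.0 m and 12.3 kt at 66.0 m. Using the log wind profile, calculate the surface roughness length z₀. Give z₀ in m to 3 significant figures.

z₀ ≈ 0.00184 m

Log law: V(z) ∝ ln(z/z₀). With r = V₁/V₂ = 10.9/12.3 = 0.88618,
r · ln(z₂/z₀) = ln(z₁/z₀) ⇒ ln z₀ = (ln z₁ − r·ln z₂)/(1 − r)
ln z₀ = (2.99573 − 0.88618×4.18965) / 0.11382 = -6.2998
z₀ = exp(-6.2998) = 0.001837 m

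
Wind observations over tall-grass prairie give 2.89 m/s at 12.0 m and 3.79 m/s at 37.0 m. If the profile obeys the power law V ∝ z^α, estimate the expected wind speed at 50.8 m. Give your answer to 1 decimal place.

4.1 m/s

First find α: α = ln(V₂/V₁)/ln(z₂/z₁) = ln(3.79/2.89)/ln(37.0/12.0) = 0.27111/1.12601 = 0.2408
Extrapolate from 37.0 m to 50.8 m: V₃ = 3.79 × (50.8/37.0)^0.2408 = 3.79 × 1.0793 = 4.0906 m/s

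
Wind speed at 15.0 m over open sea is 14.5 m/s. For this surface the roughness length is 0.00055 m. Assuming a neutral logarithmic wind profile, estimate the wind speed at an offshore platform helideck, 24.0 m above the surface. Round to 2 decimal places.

Log law: V(z) ∝ ln(z/z₀), so V₂/V₁ = ln(z₂/z₀) / ln(z₁/z₀).
ln(24.0/0.00055) = 10.6836, ln(15.0/0.00055) = 10.2136
V₂ = 14.5 × 10.6836/10.2136 = 14.5 × 1.0460 = 15.1672 m/s

15.17 m/s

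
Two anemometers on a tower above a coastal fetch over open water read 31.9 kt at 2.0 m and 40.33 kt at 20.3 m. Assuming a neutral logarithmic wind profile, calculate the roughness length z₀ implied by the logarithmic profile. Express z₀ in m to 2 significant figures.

z₀ ≈ 0.00031 m

Log law: V(z) ∝ ln(z/z₀). With r = V₁/V₂ = 31.9/40.33 = 0.79097,
r · ln(z₂/z₀) = ln(z₁/z₀) ⇒ ln z₀ = (ln z₁ − r·ln z₂)/(1 − r)
ln z₀ = (0.69315 − 0.79097×3.01062) / 0.20903 = -8.0764
z₀ = exp(-8.0764) = 0.0003108 m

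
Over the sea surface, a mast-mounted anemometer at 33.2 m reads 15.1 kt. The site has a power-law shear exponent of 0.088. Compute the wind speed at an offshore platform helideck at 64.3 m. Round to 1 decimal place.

16.0 kt

Power-law profile: V₂ = V₁ · (z₂/z₁)^α
V₂ = 15.1 × (64.3/33.2)^0.088 = 15.1 × (1.9367)^0.088
    = 15.1 × 1.0599 = 16.0044 kt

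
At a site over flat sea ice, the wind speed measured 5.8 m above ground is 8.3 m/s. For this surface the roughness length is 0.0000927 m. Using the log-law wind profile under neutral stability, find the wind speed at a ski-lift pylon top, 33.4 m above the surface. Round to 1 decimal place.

Log law: V(z) ∝ ln(z/z₀), so V₂/V₁ = ln(z₂/z₀) / ln(z₁/z₀).
ln(33.4/0.0000927) = 12.7947, ln(5.8/0.0000927) = 11.0440
V₂ = 8.3 × 12.7947/11.0440 = 8.3 × 1.1585 = 9.6157 m/s

9.6 m/s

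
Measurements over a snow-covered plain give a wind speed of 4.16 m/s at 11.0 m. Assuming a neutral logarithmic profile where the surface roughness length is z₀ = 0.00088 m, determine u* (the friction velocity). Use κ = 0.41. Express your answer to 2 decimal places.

u* ≈ 0.18 m/s

Log law: V(z) = (u*/κ) · ln(z/z₀) ⇒ u* = κ · V / ln(z/z₀)
u* = 0.41 × 4.16 / ln(11.0/0.00088) = 0.41 × 4.16 / 9.4335
   = 1.7056 / 9.4335 = 0.1808 m/s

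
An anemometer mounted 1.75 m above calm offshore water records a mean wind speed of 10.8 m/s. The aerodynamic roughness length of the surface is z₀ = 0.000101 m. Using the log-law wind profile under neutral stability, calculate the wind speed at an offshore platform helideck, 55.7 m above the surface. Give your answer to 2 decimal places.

14.63 m/s

Log law: V(z) ∝ ln(z/z₀), so V₂/V₁ = ln(z₂/z₀) / ln(z₁/z₀).
ln(55.7/0.000101) = 13.2204, ln(1.75/0.000101) = 9.7600
V₂ = 10.8 × 13.2204/9.7600 = 10.8 × 1.3545 = 14.6291 m/s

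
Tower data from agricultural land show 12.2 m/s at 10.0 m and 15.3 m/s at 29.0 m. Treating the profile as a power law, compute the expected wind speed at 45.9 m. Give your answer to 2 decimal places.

First find α: α = ln(V₂/V₁)/ln(z₂/z₁) = ln(15.3/12.2)/ln(29.0/10.0) = 0.22642/1.06471 = 0.2127
Extrapolate from 29.0 m to 45.9 m: V₃ = 15.3 × (45.9/29.0)^0.2127 = 15.3 × 1.1026 = 16.8693 m/s

16.87 m/s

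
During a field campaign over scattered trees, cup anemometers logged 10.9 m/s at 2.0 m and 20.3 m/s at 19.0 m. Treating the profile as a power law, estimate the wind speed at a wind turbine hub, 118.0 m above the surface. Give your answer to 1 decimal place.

First find α: α = ln(V₂/V₁)/ln(z₂/z₁) = ln(20.3/10.9)/ln(19.0/2.0) = 0.62186/2.25129 = 0.2762
Extrapolate from 19.0 m to 118.0 m: V₃ = 20.3 × (118.0/19.0)^0.2762 = 20.3 × 1.6561 = 33.6183 m/s

33.6 m/s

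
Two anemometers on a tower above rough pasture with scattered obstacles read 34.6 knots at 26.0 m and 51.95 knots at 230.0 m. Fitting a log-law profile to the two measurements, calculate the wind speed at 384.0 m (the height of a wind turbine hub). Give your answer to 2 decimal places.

56.03 knots

Log law: V ∝ ln(z/z₀). From the pair, with r = V₁/V₂ = 0.66603,
ln z₀ = (ln z₁ − r·ln z₂)/(1 − r) = (3.2581 − 0.66603×5.4381)/0.33397 = -1.0893 → z₀ = 0.3365 m
V₃ = V₁ · ln(z₃/z₀)/ln(z₁/z₀) = 34.6 × 7.0399/4.3474 = 56.0294 knots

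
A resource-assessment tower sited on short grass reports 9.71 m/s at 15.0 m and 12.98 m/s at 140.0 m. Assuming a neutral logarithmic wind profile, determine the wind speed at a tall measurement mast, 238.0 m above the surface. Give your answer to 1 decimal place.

Log law: V ∝ ln(z/z₀). From the pair, with r = V₁/V₂ = 0.74807,
ln z₀ = (ln z₁ − r·ln z₂)/(1 − r) = (2.7081 − 0.74807×4.9416)/0.25193 = -3.9244 → z₀ = 0.01975 m
V₃ = V₁ · ln(z₃/z₀)/ln(z₁/z₀) = 9.71 × 9.3967/6.6325 = 13.7568 m/s

13.8 m/s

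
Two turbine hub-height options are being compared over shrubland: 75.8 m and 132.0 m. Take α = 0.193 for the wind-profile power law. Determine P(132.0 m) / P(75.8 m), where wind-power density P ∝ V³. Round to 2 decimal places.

1.38

Speed ratio: V_B/V_A = (z_B/z_A)^α = (132.0/75.8)^0.193 = (1.7414)^0.193 = 1.11300
Power-density ratio: P_B/P_A = (V_B/V_A)³ = (1.11300)³ = 1.37874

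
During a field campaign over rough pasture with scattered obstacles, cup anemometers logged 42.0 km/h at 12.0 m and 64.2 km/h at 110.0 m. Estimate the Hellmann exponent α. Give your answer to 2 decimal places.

α ≈ 0.19

Power law: V₂/V₁ = (z₂/z₁)^α ⇒ α = ln(V₂/V₁) / ln(z₂/z₁)
α = ln(64.2/42.0) / ln(110.0/12.0) = ln(1.5286) / ln(9.1667)
  = 0.42433 / 2.21557 = 0.19152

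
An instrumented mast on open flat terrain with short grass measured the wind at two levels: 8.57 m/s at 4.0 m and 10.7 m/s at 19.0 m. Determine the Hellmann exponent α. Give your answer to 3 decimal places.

α ≈ 0.142

Power law: V₂/V₁ = (z₂/z₁)^α ⇒ α = ln(V₂/V₁) / ln(z₂/z₁)
α = ln(10.7/8.57) / ln(19.0/4.0) = ln(1.2485) / ln(4.7500)
  = 0.22198 / 1.55814 = 0.14246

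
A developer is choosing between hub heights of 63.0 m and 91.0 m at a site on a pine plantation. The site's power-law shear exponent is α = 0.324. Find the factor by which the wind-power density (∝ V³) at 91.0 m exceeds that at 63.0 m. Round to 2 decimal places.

Speed ratio: V_B/V_A = (z_B/z_A)^α = (91.0/63.0)^0.324 = (1.4444)^0.324 = 1.12653
Power-density ratio: P_B/P_A = (V_B/V_A)³ = (1.12653)³ = 1.42965

1.43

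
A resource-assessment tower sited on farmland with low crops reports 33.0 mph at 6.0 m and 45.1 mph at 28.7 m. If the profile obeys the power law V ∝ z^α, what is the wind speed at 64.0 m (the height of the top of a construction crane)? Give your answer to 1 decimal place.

First find α: α = ln(V₂/V₁)/ln(z₂/z₁) = ln(45.1/33.0)/ln(28.7/6.0) = 0.31237/1.56514 = 0.1996
Extrapolate from 28.7 m to 64.0 m: V₃ = 45.1 × (64.0/28.7)^0.1996 = 45.1 × 1.1736 = 52.9287 mph

52.9 mph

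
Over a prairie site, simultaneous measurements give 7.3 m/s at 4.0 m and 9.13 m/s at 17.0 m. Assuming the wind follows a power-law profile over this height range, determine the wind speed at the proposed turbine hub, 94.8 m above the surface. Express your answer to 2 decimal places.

First find α: α = ln(V₂/V₁)/ln(z₂/z₁) = ln(9.13/7.3)/ln(17.0/4.0) = 0.22369/1.44692 = 0.1546
Extrapolate from 17.0 m to 94.8 m: V₃ = 9.13 × (94.8/17.0)^0.1546 = 9.13 × 1.3043 = 11.9085 m/s

11.91 m/s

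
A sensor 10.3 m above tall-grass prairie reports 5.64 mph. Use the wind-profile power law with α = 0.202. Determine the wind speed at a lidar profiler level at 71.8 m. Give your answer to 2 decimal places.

Power-law profile: V₂ = V₁ · (z₂/z₁)^α
V₂ = 5.64 × (71.8/10.3)^0.202 = 5.64 × (6.9709)^0.202
    = 5.64 × 1.4803 = 8.3488 mph

8.35 mph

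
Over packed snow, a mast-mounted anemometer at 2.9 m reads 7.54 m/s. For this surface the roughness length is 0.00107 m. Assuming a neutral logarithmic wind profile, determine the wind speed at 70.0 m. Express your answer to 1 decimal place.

Log law: V(z) ∝ ln(z/z₀), so V₂/V₁ = ln(z₂/z₀) / ln(z₁/z₀).
ln(70.0/0.00107) = 11.0886, ln(2.9/0.00107) = 7.9048
V₂ = 7.54 × 11.0886/7.9048 = 7.54 × 1.4028 = 10.5769 m/s

10.6 m/s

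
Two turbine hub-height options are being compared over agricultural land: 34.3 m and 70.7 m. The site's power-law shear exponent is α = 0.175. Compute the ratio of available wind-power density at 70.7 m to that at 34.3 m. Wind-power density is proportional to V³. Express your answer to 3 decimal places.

Speed ratio: V_B/V_A = (z_B/z_A)^α = (70.7/34.3)^0.175 = (2.0612)^0.175 = 1.13494
Power-density ratio: P_B/P_A = (V_B/V_A)³ = (1.13494)³ = 1.46189

1.462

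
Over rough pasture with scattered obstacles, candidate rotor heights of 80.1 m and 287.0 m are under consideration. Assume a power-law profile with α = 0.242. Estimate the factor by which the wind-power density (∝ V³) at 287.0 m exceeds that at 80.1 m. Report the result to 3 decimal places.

Speed ratio: V_B/V_A = (z_B/z_A)^α = (287.0/80.1)^0.242 = (3.5830)^0.242 = 1.36185
Power-density ratio: P_B/P_A = (V_B/V_A)³ = (1.36185)³ = 2.52572

2.526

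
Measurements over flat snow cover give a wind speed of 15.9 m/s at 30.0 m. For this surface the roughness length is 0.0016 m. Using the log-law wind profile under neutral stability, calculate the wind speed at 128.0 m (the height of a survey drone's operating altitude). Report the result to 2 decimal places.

Log law: V(z) ∝ ln(z/z₀), so V₂/V₁ = ln(z₂/z₀) / ln(z₁/z₀).
ln(128.0/0.0016) = 11.2898, ln(30.0/0.0016) = 9.8389
V₂ = 15.9 × 11.2898/9.8389 = 15.9 × 1.1475 = 18.2446 m/s

18.24 m/s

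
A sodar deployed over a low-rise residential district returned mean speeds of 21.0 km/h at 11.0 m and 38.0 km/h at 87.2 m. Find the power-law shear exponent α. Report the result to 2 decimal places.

α ≈ 0.29

Power law: V₂/V₁ = (z₂/z₁)^α ⇒ α = ln(V₂/V₁) / ln(z₂/z₁)
α = ln(38.0/21.0) / ln(87.2/11.0) = ln(1.8095) / ln(7.9273)
  = 0.59306 / 2.07031 = 0.28646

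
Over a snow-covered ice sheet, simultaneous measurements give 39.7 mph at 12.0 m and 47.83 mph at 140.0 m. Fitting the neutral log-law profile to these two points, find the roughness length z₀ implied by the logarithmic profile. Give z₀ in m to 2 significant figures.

Log law: V(z) ∝ ln(z/z₀). With r = V₁/V₂ = 39.7/47.83 = 0.83002,
r · ln(z₂/z₀) = ln(z₁/z₀) ⇒ ln z₀ = (ln z₁ − r·ln z₂)/(1 − r)
ln z₀ = (2.48491 − 0.83002×4.94164) / 0.16998 = -9.5117
z₀ = exp(-9.5117) = 0.00007398 m

z₀ ≈ 0.000074 m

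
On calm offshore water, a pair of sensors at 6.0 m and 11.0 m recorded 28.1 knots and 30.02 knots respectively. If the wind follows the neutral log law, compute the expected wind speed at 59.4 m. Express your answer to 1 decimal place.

35.4 knots

Log law: V ∝ ln(z/z₀). From the pair, with r = V₁/V₂ = 0.93604,
ln z₀ = (ln z₁ − r·ln z₂)/(1 − r) = (1.7918 − 0.93604×2.3979)/0.06396 = -7.0793 → z₀ = 0.0008424 m
V₃ = V₁ · ln(z₃/z₀)/ln(z₁/z₀) = 28.1 × 11.1636/8.8711 = 35.3618 knots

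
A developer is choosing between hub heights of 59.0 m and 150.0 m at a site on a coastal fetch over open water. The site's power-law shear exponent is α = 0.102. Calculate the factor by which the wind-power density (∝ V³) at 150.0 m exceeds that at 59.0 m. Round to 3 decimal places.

1.330

Speed ratio: V_B/V_A = (z_B/z_A)^α = (150.0/59.0)^0.102 = (2.5424)^0.102 = 1.09985
Power-density ratio: P_B/P_A = (V_B/V_A)³ = (1.09985)³ = 1.33046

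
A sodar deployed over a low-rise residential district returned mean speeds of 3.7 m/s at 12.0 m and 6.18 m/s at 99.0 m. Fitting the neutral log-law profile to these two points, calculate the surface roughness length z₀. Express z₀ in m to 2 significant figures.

z₀ ≈ 0.52 m

Log law: V(z) ∝ ln(z/z₀). With r = V₁/V₂ = 3.7/6.18 = 0.59871,
r · ln(z₂/z₀) = ln(z₁/z₀) ⇒ ln z₀ = (ln z₁ − r·ln z₂)/(1 − r)
ln z₀ = (2.48491 − 0.59871×4.59512) / 0.40129 = -0.6634
z₀ = exp(-0.6634) = 0.5151 m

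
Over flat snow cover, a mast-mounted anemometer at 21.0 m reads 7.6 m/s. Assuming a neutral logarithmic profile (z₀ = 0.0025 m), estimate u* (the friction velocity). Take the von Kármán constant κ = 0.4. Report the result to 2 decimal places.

u* ≈ 0.34 m/s

Log law: V(z) = (u*/κ) · ln(z/z₀) ⇒ u* = κ · V / ln(z/z₀)
u* = 0.4 × 7.6 / ln(21.0/0.0025) = 0.4 × 7.6 / 9.0360
   = 3.0400 / 9.0360 = 0.3364 m/s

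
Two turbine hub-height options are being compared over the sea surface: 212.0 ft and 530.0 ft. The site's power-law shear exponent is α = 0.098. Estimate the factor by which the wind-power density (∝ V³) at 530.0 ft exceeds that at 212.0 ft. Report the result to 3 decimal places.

1.309

Speed ratio: V_B/V_A = (z_B/z_A)^α = (530.0/212.0)^0.098 = (2.5000)^0.098 = 1.09395
Power-density ratio: P_B/P_A = (V_B/V_A)³ = (1.09395)³ = 1.30916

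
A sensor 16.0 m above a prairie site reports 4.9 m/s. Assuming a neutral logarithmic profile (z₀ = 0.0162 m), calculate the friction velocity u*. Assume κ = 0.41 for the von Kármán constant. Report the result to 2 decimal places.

Log law: V(z) = (u*/κ) · ln(z/z₀) ⇒ u* = κ · V / ln(z/z₀)
u* = 0.41 × 4.9 / ln(16.0/0.0162) = 0.41 × 4.9 / 6.8953
   = 2.0090 / 6.8953 = 0.2914 m/s

u* ≈ 0.29 m/s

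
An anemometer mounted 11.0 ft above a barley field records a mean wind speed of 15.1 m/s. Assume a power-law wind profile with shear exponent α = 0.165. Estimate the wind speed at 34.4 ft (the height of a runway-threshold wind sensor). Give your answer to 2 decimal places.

Power-law profile: V₂ = V₁ · (z₂/z₁)^α
V₂ = 15.1 × (34.4/11.0)^0.165 = 15.1 × (3.1273)^0.165
    = 15.1 × 1.2070 = 18.2255 m/s

18.23 m/s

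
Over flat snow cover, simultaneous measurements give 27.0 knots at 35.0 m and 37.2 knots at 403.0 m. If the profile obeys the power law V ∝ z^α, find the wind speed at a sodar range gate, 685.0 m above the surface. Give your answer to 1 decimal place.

First find α: α = ln(V₂/V₁)/ln(z₂/z₁) = ln(37.2/27.0)/ln(403.0/35.0) = 0.32047/2.44359 = 0.1311
Extrapolate from 403.0 m to 685.0 m: V₃ = 37.2 × (685.0/403.0)^0.1311 = 37.2 × 1.0720 = 39.8802 knots

39.9 knots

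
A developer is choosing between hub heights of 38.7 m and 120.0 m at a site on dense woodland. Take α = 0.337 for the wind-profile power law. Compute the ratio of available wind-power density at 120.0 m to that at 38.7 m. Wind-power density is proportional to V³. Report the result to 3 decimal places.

3.140

Speed ratio: V_B/V_A = (z_B/z_A)^α = (120.0/38.7)^0.337 = (3.1008)^0.337 = 1.46428
Power-density ratio: P_B/P_A = (V_B/V_A)³ = (1.46428)³ = 3.13962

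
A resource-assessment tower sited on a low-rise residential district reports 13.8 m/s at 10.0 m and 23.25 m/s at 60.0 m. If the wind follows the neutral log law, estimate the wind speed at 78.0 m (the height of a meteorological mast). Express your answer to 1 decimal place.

24.6 m/s

Log law: V ∝ ln(z/z₀). From the pair, with r = V₁/V₂ = 0.59355,
ln z₀ = (ln z₁ − r·ln z₂)/(1 − r) = (2.3026 − 0.59355×4.0943)/0.40645 = -0.3140 → z₀ = 0.7306 m
V₃ = V₁ · ln(z₃/z₀)/ln(z₁/z₀) = 13.8 × 4.6707/2.6165 = 24.6337 m/s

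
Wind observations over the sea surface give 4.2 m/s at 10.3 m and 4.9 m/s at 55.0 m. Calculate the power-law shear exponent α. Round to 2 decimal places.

α ≈ 0.09

Power law: V₂/V₁ = (z₂/z₁)^α ⇒ α = ln(V₂/V₁) / ln(z₂/z₁)
α = ln(4.9/4.2) / ln(55.0/10.3) = ln(1.1667) / ln(5.3398)
  = 0.15415 / 1.67519 = 0.09202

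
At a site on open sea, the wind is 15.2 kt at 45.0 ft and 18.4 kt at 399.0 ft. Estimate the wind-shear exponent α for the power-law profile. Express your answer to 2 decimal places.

α ≈ 0.09

Power law: V₂/V₁ = (z₂/z₁)^α ⇒ α = ln(V₂/V₁) / ln(z₂/z₁)
α = ln(18.4/15.2) / ln(399.0/45.0) = ln(1.2105) / ln(8.8667)
  = 0.19106 / 2.18230 = 0.08755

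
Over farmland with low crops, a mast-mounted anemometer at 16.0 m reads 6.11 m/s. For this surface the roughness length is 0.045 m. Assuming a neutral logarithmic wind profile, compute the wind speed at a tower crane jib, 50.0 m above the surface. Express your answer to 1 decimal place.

Log law: V(z) ∝ ln(z/z₀), so V₂/V₁ = ln(z₂/z₀) / ln(z₁/z₀).
ln(50.0/0.045) = 7.0131, ln(16.0/0.045) = 5.8737
V₂ = 6.11 × 7.0131/5.8737 = 6.11 × 1.1940 = 7.2953 m/s

7.3 m/s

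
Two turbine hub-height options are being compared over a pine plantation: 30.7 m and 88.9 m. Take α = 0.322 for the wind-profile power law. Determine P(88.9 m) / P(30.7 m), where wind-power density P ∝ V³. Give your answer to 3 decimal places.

2.793

Speed ratio: V_B/V_A = (z_B/z_A)^α = (88.9/30.7)^0.322 = (2.8958)^0.322 = 1.40828
Power-density ratio: P_B/P_A = (V_B/V_A)³ = (1.40828)³ = 2.79295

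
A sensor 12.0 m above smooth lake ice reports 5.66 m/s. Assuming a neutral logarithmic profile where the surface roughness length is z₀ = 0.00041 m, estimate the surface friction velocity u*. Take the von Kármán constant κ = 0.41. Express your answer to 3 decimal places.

u* ≈ 0.226 m/s

Log law: V(z) = (u*/κ) · ln(z/z₀) ⇒ u* = κ · V / ln(z/z₀)
u* = 0.41 × 5.66 / ln(12.0/0.00041) = 0.41 × 5.66 / 10.2843
   = 2.3206 / 10.2843 = 0.2256 m/s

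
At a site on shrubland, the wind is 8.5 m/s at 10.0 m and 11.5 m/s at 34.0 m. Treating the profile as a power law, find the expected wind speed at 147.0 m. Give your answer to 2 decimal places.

First find α: α = ln(V₂/V₁)/ln(z₂/z₁) = ln(11.5/8.5)/ln(34.0/10.0) = 0.30228/1.22378 = 0.2470
Extrapolate from 34.0 m to 147.0 m: V₃ = 11.5 × (147.0/34.0)^0.2470 = 11.5 × 1.4357 = 16.5103 m/s

16.51 m/s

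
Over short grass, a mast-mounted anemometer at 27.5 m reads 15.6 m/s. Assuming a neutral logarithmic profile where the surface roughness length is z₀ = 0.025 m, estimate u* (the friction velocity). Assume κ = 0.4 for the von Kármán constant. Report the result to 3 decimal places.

Log law: V(z) = (u*/κ) · ln(z/z₀) ⇒ u* = κ · V / ln(z/z₀)
u* = 0.4 × 15.6 / ln(27.5/0.025) = 0.4 × 15.6 / 7.0031
   = 6.2400 / 7.0031 = 0.8910 m/s

u* ≈ 0.891 m/s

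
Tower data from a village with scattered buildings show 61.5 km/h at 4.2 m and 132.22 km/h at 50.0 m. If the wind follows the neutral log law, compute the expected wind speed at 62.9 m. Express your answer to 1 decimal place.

138.8 km/h

Log law: V ∝ ln(z/z₀). From the pair, with r = V₁/V₂ = 0.46513,
ln z₀ = (ln z₁ − r·ln z₂)/(1 − r) = (1.4351 − 0.46513×3.9120)/0.53487 = -0.7189 → z₀ = 0.4873 m
V₃ = V₁ · ln(z₃/z₀)/ln(z₁/z₀) = 61.5 × 4.8605/2.1540 = 138.7732 km/h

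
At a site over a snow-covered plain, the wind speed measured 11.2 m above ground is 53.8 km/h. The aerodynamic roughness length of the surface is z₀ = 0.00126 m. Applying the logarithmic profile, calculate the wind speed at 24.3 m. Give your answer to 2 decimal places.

58.38 km/h

Log law: V(z) ∝ ln(z/z₀), so V₂/V₁ = ln(z₂/z₀) / ln(z₁/z₀).
ln(24.3/0.00126) = 9.8671, ln(11.2/0.00126) = 9.0926
V₂ = 53.8 × 9.8671/9.0926 = 53.8 × 1.0852 = 58.3830 km/h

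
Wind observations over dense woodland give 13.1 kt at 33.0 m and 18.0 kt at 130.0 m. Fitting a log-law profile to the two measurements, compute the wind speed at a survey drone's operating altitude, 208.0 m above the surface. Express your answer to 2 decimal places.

19.68 kt

Log law: V ∝ ln(z/z₀). From the pair, with r = V₁/V₂ = 0.72778,
ln z₀ = (ln z₁ − r·ln z₂)/(1 − r) = (3.4965 − 0.72778×4.8675)/0.27222 = -0.1689 → z₀ = 0.8446 m
V₃ = V₁ · ln(z₃/z₀)/ln(z₁/z₀) = 13.1 × 5.5064/3.6654 = 19.6798 kt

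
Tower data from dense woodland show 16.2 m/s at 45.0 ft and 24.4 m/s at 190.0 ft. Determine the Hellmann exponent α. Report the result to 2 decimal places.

α ≈ 0.28

Power law: V₂/V₁ = (z₂/z₁)^α ⇒ α = ln(V₂/V₁) / ln(z₂/z₁)
α = ln(24.4/16.2) / ln(190.0/45.0) = ln(1.5062) / ln(4.2222)
  = 0.40957 / 1.44036 = 0.28435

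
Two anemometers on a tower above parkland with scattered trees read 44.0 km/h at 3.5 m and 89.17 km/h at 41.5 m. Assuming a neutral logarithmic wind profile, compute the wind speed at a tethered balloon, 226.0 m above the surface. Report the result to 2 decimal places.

Log law: V ∝ ln(z/z₀). From the pair, with r = V₁/V₂ = 0.49344,
ln z₀ = (ln z₁ − r·ln z₂)/(1 − r) = (1.2528 − 0.49344×3.7257)/0.50656 = -1.1561 → z₀ = 0.3147 m
V₃ = V₁ · ln(z₃/z₀)/ln(z₁/z₀) = 44.0 × 6.5766/2.4089 = 120.1276 km/h

120.13 km/h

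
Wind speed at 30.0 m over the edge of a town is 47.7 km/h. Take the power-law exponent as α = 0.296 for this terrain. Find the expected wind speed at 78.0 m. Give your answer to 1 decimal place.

63.3 km/h

Power-law profile: V₂ = V₁ · (z₂/z₁)^α
V₂ = 47.7 × (78.0/30.0)^0.296 = 47.7 × (2.6000)^0.296
    = 47.7 × 1.3269 = 63.2922 km/h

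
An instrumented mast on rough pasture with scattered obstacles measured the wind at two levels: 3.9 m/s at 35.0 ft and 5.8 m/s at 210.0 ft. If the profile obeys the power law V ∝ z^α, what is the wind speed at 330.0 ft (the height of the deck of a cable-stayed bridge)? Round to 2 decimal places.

First find α: α = ln(V₂/V₁)/ln(z₂/z₁) = ln(5.8/3.9)/ln(210.0/35.0) = 0.39688/1.79176 = 0.2215
Extrapolate from 210.0 ft to 330.0 ft: V₃ = 5.8 × (330.0/210.0)^0.2215 = 5.8 × 1.1053 = 6.4107 m/s

6.41 m/s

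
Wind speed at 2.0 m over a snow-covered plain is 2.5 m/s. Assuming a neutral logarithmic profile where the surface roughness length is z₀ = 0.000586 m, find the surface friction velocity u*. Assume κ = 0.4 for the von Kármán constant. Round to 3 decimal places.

Log law: V(z) = (u*/κ) · ln(z/z₀) ⇒ u* = κ · V / ln(z/z₀)
u* = 0.4 × 2.5 / ln(2.0/0.000586) = 0.4 × 2.5 / 8.1353
   = 1.0000 / 8.1353 = 0.1229 m/s

u* ≈ 0.123 m/s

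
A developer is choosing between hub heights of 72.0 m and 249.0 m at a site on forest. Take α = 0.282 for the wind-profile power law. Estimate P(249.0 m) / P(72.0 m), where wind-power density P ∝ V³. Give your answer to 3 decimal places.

2.857

Speed ratio: V_B/V_A = (z_B/z_A)^α = (249.0/72.0)^0.282 = (3.4583)^0.282 = 1.41893
Power-density ratio: P_B/P_A = (V_B/V_A)³ = (1.41893)³ = 2.85681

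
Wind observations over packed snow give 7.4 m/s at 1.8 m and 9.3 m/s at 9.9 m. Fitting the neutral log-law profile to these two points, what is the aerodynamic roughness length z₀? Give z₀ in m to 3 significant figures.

z₀ ≈ 0.00235 m

Log law: V(z) ∝ ln(z/z₀). With r = V₁/V₂ = 7.4/9.3 = 0.79570,
r · ln(z₂/z₀) = ln(z₁/z₀) ⇒ ln z₀ = (ln z₁ − r·ln z₂)/(1 − r)
ln z₀ = (0.58779 − 0.79570×2.29253) / 0.20430 = -6.0518
z₀ = exp(-6.0518) = 0.002354 m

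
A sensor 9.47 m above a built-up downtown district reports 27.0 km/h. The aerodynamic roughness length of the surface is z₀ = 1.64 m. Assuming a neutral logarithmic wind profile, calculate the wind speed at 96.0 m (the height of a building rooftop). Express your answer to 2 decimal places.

Log law: V(z) ∝ ln(z/z₀), so V₂/V₁ = ln(z₂/z₀) / ln(z₁/z₀).
ln(96.0/1.64) = 4.0697, ln(9.47/1.64) = 1.7534
V₂ = 27.0 × 4.0697/1.7534 = 27.0 × 2.3210 = 62.6660 km/h

62.67 km/h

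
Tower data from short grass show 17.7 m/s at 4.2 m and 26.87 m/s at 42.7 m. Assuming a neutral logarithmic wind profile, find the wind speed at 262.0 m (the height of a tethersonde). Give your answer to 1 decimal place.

34.0 m/s

Log law: V ∝ ln(z/z₀). From the pair, with r = V₁/V₂ = 0.65873,
ln z₀ = (ln z₁ − r·ln z₂)/(1 − r) = (1.4351 − 0.65873×3.7542)/0.34127 = -3.0413 → z₀ = 0.04777 m
V₃ = V₁ · ln(z₃/z₀)/ln(z₁/z₀) = 17.7 × 8.6096/4.4764 = 34.0433 m/s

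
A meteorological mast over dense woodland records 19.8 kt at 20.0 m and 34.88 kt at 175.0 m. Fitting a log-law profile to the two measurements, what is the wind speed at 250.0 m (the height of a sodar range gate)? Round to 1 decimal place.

Log law: V ∝ ln(z/z₀). From the pair, with r = V₁/V₂ = 0.56766,
ln z₀ = (ln z₁ − r·ln z₂)/(1 − r) = (2.9957 − 0.56766×5.1648)/0.43234 = 0.1478 → z₀ = 1.159 m
V₃ = V₁ · ln(z₃/z₀)/ln(z₁/z₀) = 19.8 × 5.3737/2.8480 = 37.3597 kt

37.4 kt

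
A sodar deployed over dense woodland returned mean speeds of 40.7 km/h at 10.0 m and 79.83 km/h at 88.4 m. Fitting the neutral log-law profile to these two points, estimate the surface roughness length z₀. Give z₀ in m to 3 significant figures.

z₀ ≈ 1.04 m

Log law: V(z) ∝ ln(z/z₀). With r = V₁/V₂ = 40.7/79.83 = 0.50983,
r · ln(z₂/z₀) = ln(z₁/z₀) ⇒ ln z₀ = (ln z₁ − r·ln z₂)/(1 − r)
ln z₀ = (2.30259 − 0.50983×4.48187) / 0.49017 = 0.0359
z₀ = exp(0.0359) = 1.037 m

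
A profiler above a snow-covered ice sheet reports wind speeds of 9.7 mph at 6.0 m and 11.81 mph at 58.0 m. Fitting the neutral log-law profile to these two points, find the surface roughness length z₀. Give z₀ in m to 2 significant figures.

Log law: V(z) ∝ ln(z/z₀). With r = V₁/V₂ = 9.7/11.81 = 0.82134,
r · ln(z₂/z₀) = ln(z₁/z₀) ⇒ ln z₀ = (ln z₁ − r·ln z₂)/(1 − r)
ln z₀ = (1.79176 − 0.82134×4.06044) / 0.17866 = -8.6377
z₀ = exp(-8.6377) = 0.0001773 m

z₀ ≈ 0.00018 m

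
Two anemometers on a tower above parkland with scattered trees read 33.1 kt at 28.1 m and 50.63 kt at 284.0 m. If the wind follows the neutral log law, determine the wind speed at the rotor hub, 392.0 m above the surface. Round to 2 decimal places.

53.07 kt

Log law: V ∝ ln(z/z₀). From the pair, with r = V₁/V₂ = 0.65376,
ln z₀ = (ln z₁ − r·ln z₂)/(1 − r) = (3.3358 − 0.65376×5.6490)/0.34624 = -1.0320 → z₀ = 0.3563 m
V₃ = V₁ · ln(z₃/z₀)/ln(z₁/z₀) = 33.1 × 7.0033/4.3678 = 53.0724 kt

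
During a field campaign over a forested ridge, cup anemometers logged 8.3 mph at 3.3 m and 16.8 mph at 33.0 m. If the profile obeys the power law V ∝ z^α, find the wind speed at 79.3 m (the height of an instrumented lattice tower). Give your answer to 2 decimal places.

21.97 mph

First find α: α = ln(V₂/V₁)/ln(z₂/z₁) = ln(16.8/8.3)/ln(33.0/3.3) = 0.70512/2.30259 = 0.3062
Extrapolate from 33.0 m to 79.3 m: V₃ = 16.8 × (79.3/33.0)^0.3062 = 16.8 × 1.3080 = 21.9740 mph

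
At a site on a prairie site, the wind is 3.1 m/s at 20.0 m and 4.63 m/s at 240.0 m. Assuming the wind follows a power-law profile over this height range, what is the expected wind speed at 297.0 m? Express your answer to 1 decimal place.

4.8 m/s

First find α: α = ln(V₂/V₁)/ln(z₂/z₁) = ln(4.63/3.1)/ln(240.0/20.0) = 0.40115/2.48491 = 0.1614
Extrapolate from 240.0 m to 297.0 m: V₃ = 4.63 × (297.0/240.0)^0.1614 = 4.63 × 1.0350 = 4.7920 m/s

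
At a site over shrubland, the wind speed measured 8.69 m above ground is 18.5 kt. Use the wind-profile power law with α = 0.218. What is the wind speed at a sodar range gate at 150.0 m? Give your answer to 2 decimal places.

34.42 kt

Power-law profile: V₂ = V₁ · (z₂/z₁)^α
V₂ = 18.5 × (150.0/8.69)^0.218 = 18.5 × (17.2612)^0.218
    = 18.5 × 1.8607 = 34.4234 kt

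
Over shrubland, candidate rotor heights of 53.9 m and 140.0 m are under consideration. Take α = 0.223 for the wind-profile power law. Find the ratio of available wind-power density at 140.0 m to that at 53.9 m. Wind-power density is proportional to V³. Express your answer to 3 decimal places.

Speed ratio: V_B/V_A = (z_B/z_A)^α = (140.0/53.9)^0.223 = (2.5974)^0.223 = 1.23721
Power-density ratio: P_B/P_A = (V_B/V_A)³ = (1.23721)³ = 1.89377

1.894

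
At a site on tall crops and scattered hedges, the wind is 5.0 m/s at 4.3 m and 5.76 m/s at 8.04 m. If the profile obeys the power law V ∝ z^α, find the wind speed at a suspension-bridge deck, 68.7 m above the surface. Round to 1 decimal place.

First find α: α = ln(V₂/V₁)/ln(z₂/z₁) = ln(5.76/5.0)/ln(8.04/4.3) = 0.14150/0.62581 = 0.2261
Extrapolate from 8.04 m to 68.7 m: V₃ = 5.76 × (68.7/8.04)^0.2261 = 5.76 × 1.6243 = 9.3559 m/s

9.4 m/s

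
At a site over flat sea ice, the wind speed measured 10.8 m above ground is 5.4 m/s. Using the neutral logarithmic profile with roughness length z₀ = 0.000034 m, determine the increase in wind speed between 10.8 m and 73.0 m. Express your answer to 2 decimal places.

0.81 m/s

Log law: V₂ = V₁ · ln(z₂/z₀)/ln(z₁/z₀) = 5.4 × 14.5796/12.6687 = 6.2145 m/s
ΔV = 6.2145 − 5.4 = 0.8145 m/s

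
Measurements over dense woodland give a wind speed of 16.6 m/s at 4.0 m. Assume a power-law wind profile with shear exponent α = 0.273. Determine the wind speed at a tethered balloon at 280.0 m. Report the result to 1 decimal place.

52.9 m/s

Power-law profile: V₂ = V₁ · (z₂/z₁)^α
V₂ = 16.6 × (280.0/4.0)^0.273 = 16.6 × (70.0000)^0.273
    = 16.6 × 3.1894 = 52.9444 m/s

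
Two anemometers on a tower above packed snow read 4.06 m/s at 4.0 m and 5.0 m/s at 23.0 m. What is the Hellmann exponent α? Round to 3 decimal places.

Power law: V₂/V₁ = (z₂/z₁)^α ⇒ α = ln(V₂/V₁) / ln(z₂/z₁)
α = ln(5.0/4.06) / ln(23.0/4.0) = ln(1.2315) / ln(5.7500)
  = 0.20825 / 1.74920 = 0.11906

α ≈ 0.119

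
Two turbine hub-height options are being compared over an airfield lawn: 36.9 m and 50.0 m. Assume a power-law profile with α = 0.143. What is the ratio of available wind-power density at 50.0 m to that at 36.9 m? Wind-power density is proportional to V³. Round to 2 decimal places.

Speed ratio: V_B/V_A = (z_B/z_A)^α = (50.0/36.9)^0.143 = (1.3550)^0.143 = 1.04440
Power-density ratio: P_B/P_A = (V_B/V_A)³ = (1.04440)³ = 1.13921

1.14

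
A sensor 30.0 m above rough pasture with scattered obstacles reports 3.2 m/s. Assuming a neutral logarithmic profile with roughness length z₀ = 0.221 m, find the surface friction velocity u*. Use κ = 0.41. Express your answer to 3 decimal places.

Log law: V(z) = (u*/κ) · ln(z/z₀) ⇒ u* = κ · V / ln(z/z₀)
u* = 0.41 × 3.2 / ln(30.0/0.221) = 0.41 × 3.2 / 4.9108
   = 1.3120 / 4.9108 = 0.2672 m/s

u* ≈ 0.267 m/s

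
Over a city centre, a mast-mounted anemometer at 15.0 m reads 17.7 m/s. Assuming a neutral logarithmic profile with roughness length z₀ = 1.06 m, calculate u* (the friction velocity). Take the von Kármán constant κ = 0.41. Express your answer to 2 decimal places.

u* ≈ 2.74 m/s

Log law: V(z) = (u*/κ) · ln(z/z₀) ⇒ u* = κ · V / ln(z/z₀)
u* = 0.41 × 17.7 / ln(15.0/1.06) = 0.41 × 17.7 / 2.6498
   = 7.2570 / 2.6498 = 2.7387 m/s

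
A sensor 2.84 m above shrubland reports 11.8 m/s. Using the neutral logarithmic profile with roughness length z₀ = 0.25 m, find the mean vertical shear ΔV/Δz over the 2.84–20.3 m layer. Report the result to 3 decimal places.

0.547 m/s/m

Log law: V₂ = V₁ · ln(z₂/z₀)/ln(z₁/z₀) = 11.8 × 4.3969/2.4301 = 21.3504 m/s
ΔV/Δz = (21.3504 − 11.8)/(20.3 − 2.84) = 9.5504/17.4600 = 0.54699 m/s/m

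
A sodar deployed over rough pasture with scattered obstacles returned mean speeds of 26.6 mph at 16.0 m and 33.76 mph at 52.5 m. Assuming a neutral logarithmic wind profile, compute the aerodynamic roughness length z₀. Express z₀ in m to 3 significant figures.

z₀ ≈ 0.194 m

Log law: V(z) ∝ ln(z/z₀). With r = V₁/V₂ = 26.6/33.76 = 0.78791,
r · ln(z₂/z₀) = ln(z₁/z₀) ⇒ ln z₀ = (ln z₁ − r·ln z₂)/(1 − r)
ln z₀ = (2.77259 − 0.78791×3.96081) / 0.21209 = -1.6418
z₀ = exp(-1.6418) = 0.1936 m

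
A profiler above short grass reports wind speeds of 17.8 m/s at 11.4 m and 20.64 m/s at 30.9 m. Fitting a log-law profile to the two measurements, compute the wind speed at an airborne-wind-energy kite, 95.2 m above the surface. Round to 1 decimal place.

Log law: V ∝ ln(z/z₀). From the pair, with r = V₁/V₂ = 0.86240,
ln z₀ = (ln z₁ − r·ln z₂)/(1 − r) = (2.4336 − 0.86240×3.4308)/0.13760 = -3.8161 → z₀ = 0.02201 m
V₃ = V₁ · ln(z₃/z₀)/ln(z₁/z₀) = 17.8 × 8.3721/6.2497 = 23.8448 m/s

23.8 m/s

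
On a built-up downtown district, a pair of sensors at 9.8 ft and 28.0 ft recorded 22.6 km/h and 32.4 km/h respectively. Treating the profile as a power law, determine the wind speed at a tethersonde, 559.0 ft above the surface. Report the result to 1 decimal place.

90.5 km/h

First find α: α = ln(V₂/V₁)/ln(z₂/z₁) = ln(32.4/22.6)/ln(28.0/9.8) = 0.36021/1.04982 = 0.3431
Extrapolate from 28.0 ft to 559.0 ft: V₃ = 32.4 × (559.0/28.0)^0.3431 = 32.4 × 2.7934 = 90.5066 km/h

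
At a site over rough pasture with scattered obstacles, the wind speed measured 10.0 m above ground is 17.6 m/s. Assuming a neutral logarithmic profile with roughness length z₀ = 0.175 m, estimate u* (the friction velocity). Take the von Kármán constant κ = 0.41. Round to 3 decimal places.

u* ≈ 1.784 m/s

Log law: V(z) = (u*/κ) · ln(z/z₀) ⇒ u* = κ · V / ln(z/z₀)
u* = 0.41 × 17.6 / ln(10.0/0.175) = 0.41 × 17.6 / 4.0456
   = 7.2160 / 4.0456 = 1.7837 m/s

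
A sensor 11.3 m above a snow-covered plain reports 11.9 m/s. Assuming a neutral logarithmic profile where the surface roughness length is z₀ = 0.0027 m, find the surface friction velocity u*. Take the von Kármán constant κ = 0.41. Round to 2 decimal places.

u* ≈ 0.59 m/s

Log law: V(z) = (u*/κ) · ln(z/z₀) ⇒ u* = κ · V / ln(z/z₀)
u* = 0.41 × 11.9 / ln(11.3/0.0027) = 0.41 × 11.9 / 8.3393
   = 4.8790 / 8.3393 = 0.5851 m/s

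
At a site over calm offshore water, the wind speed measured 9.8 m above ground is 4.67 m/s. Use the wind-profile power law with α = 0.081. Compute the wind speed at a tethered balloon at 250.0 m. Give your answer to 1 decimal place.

Power-law profile: V₂ = V₁ · (z₂/z₁)^α
V₂ = 4.67 × (250.0/9.8)^0.081 = 4.67 × (25.5102)^0.081
    = 4.67 × 1.3000 = 6.0710 m/s

6.1 m/s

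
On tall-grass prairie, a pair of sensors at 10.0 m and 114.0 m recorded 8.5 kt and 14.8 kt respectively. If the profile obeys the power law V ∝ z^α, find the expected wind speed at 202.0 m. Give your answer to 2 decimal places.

First find α: α = ln(V₂/V₁)/ln(z₂/z₁) = ln(14.8/8.5)/ln(114.0/10.0) = 0.55456/2.43361 = 0.2279
Extrapolate from 114.0 m to 202.0 m: V₃ = 14.8 × (202.0/114.0)^0.2279 = 14.8 × 1.1392 = 16.8607 kt

16.86 kt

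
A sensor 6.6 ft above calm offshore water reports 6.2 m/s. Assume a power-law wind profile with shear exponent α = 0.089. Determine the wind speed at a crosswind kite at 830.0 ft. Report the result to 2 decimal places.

Power-law profile: V₂ = V₁ · (z₂/z₁)^α
V₂ = 6.2 × (830.0/6.6)^0.089 = 6.2 × (125.7576)^0.089
    = 6.2 × 1.5377 = 9.5335 m/s

9.53 m/s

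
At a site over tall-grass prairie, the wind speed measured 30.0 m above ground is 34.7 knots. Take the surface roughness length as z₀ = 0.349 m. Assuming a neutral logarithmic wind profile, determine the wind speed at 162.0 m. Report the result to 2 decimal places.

Log law: V(z) ∝ ln(z/z₀), so V₂/V₁ = ln(z₂/z₀) / ln(z₁/z₀).
ln(162.0/0.349) = 6.1403, ln(30.0/0.349) = 4.4539
V₂ = 34.7 × 6.1403/4.4539 = 34.7 × 1.3786 = 47.8387 knots

47.84 knots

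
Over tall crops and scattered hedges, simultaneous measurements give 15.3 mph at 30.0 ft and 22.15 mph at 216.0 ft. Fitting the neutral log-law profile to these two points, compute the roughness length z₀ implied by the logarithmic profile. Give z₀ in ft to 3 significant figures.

z₀ ≈ 0.365 ft

Log law: V(z) ∝ ln(z/z₀). With r = V₁/V₂ = 15.3/22.15 = 0.69074,
r · ln(z₂/z₀) = ln(z₁/z₀) ⇒ ln z₀ = (ln z₁ − r·ln z₂)/(1 − r)
ln z₀ = (3.40120 − 0.69074×5.37528) / 0.30926 = -1.0081
z₀ = exp(-1.0081) = 0.3649 ft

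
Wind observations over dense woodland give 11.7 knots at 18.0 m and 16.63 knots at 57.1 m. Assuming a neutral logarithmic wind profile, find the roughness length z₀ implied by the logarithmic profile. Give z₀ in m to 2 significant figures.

Log law: V(z) ∝ ln(z/z₀). With r = V₁/V₂ = 11.7/16.63 = 0.70355,
r · ln(z₂/z₀) = ln(z₁/z₀) ⇒ ln z₀ = (ln z₁ − r·ln z₂)/(1 − r)
ln z₀ = (2.89037 − 0.70355×4.04480) / 0.29645 = 0.1506
z₀ = exp(0.1506) = 1.163 m

z₀ ≈ 1.2 m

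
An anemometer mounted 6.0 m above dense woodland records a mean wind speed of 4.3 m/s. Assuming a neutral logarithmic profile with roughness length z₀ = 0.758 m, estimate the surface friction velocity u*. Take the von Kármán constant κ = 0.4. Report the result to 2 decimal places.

u* ≈ 0.83 m/s

Log law: V(z) = (u*/κ) · ln(z/z₀) ⇒ u* = κ · V / ln(z/z₀)
u* = 0.4 × 4.3 / ln(6.0/0.758) = 0.4 × 4.3 / 2.0688
   = 1.7200 / 2.0688 = 0.8314 m/s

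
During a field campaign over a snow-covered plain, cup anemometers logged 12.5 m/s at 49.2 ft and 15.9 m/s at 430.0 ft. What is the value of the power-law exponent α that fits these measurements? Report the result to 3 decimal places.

α ≈ 0.111

Power law: V₂/V₁ = (z₂/z₁)^α ⇒ α = ln(V₂/V₁) / ln(z₂/z₁)
α = ln(15.9/12.5) / ln(430.0/49.2) = ln(1.2720) / ln(8.7398)
  = 0.24059 / 2.16789 = 0.11098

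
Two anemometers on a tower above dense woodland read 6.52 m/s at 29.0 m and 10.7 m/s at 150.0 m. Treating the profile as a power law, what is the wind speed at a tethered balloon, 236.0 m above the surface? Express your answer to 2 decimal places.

First find α: α = ln(V₂/V₁)/ln(z₂/z₁) = ln(10.7/6.52)/ln(150.0/29.0) = 0.49537/1.64334 = 0.3014
Extrapolate from 150.0 m to 236.0 m: V₃ = 10.7 × (236.0/150.0)^0.3014 = 10.7 × 1.1464 = 12.2663 m/s

12.27 m/s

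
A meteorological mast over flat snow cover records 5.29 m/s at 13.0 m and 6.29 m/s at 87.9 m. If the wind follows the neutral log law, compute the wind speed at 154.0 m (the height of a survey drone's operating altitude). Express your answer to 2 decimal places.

Log law: V ∝ ln(z/z₀). From the pair, with r = V₁/V₂ = 0.84102,
ln z₀ = (ln z₁ − r·ln z₂)/(1 − r) = (2.5649 − 0.84102×4.4762)/0.15898 = -7.5456 → z₀ = 0.0005284 m
V₃ = V₁ · ln(z₃/z₀)/ln(z₁/z₀) = 5.29 × 12.5825/10.1105 = 6.5834 m/s

6.58 m/s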